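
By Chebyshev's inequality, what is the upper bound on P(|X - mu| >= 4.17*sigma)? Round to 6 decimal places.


P <= 1/k^2
k^2 = 4.17^2 = 17.3889
1/k^2 = 1 / 17.3889 ≈ 0.05750795

0.057508


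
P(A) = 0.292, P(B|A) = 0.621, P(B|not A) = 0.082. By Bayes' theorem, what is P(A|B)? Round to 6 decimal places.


P(A|B) = P(B|A)*P(A) / P(B), P(B) = P(B|A)*P(A) + P(B|not A)*P(not A)
P(B|A)*P(A) = 0.621 * 0.292 = 0.181332
P(B|not A)*P(not A) = 0.082 * 0.708 = 0.058056
P(B) = 0.181332 + 0.058056 = 0.239388
P(A|B) = 0.181332 / 0.239388 ≈ 0.75748158

0.757482


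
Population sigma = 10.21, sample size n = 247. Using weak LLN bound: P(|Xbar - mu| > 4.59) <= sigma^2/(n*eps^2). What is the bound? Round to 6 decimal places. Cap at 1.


bound = min(1, sigma^2/(n*eps^2))
sigma^2 = 10.21^2 = 104.2441
n*eps^2 = 247 * 4.59^2 = 247 * 21.0681 = 5203.8207
sigma^2/(n*eps^2) = 104.2441 / 5203.8207 ≈ 0.02003222

0.020032


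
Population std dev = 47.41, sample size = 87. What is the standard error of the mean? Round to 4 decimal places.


SE = sigma / sqrt(n)
sqrt(87) ≈ 9.327379
SE = 47.41 / 9.327379 ≈ 5.082886

5.0829


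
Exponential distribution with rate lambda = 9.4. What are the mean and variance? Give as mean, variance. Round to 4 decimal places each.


mean = 1/lam, var = 1/lam^2
mean = 1 / 9.4 = 5/47 ≈ 0.106383
lam^2 = 9.4^2 = 88.36
var = 1 / 88.36 = 25/2209 ≈ 0.011317

0.1064, 0.0113


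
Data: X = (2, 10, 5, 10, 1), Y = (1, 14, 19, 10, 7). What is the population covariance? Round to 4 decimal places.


Cov = (1/n)*sum((xi-xbar)(yi-ybar))
n = 5, xbar = 28/5 = 5.6, ybar = 51/5 = 10.2
sum((xi-xbar)(yi-ybar)) = 58.4
Cov = 58.4 / 5 = 11.68

11.6800


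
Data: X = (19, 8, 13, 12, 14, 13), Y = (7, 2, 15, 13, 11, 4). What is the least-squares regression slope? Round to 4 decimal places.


b = sum((xi-xbar)(yi-ybar)) / sum((xi-xbar)^2)
n = 6, xbar = 79/6 ≈ 13.166667, ybar = 52/6 = 26/3 ≈ 8.666667
Sxy = sum((xi-xbar)(yi-ybar)) = 64/3 ≈ 21.333333
Sxx = sum((xi-xbar)^2) = 377/6 ≈ 62.833333
b = Sxy / Sxx = 128/377 ≈ 0.339523

0.3395


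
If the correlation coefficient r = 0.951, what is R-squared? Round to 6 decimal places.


R^2 = r^2 = (0.951)^2 = 0.904401

0.904401


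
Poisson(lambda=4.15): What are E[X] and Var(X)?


E[X] = Var(X) = lambda = 4.15

4.15, 4.15


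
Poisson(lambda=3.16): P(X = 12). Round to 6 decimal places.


P = e^(-lam) * lam^k / k!
e^(-3.16) ≈ 0.04242574
lam^k = 3.16^12 ≈ 991391.044345
k! = 12! = 479001600
P = 0.04242574 * 991391.044345 / 479001600 ≈ 0.000088

0.000088


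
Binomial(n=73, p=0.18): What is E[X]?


E[X] = n*p = 73 * 0.18 = 13.14

13.14


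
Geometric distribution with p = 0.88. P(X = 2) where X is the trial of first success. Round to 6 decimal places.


P = (1-p)^(k-1) * p
(1-p)^(k-1) = 0.12^1 = 0.12
P = 0.12 * 0.88 = 0.1056

0.105600


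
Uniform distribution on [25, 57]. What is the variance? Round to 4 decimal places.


Var = (b-a)^2 / 12
(b-a)^2 = (57 - 25)^2 = 1024
Var = 1024/12 ≈ 85.333333

85.3333


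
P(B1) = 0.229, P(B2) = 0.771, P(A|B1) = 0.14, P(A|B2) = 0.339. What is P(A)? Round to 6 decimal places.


P(A) = P(A|B1)*P(B1) + P(A|B2)*P(B2)
P(A|B1)*P(B1) = 0.14 * 0.229 = 0.03206
P(A|B2)*P(B2) = 0.339 * 0.771 = 0.261369
P(A) = 0.03206 + 0.261369 = 0.293429

0.293429


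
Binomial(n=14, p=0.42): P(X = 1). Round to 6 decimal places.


P = C(n,k) * p^k * (1-p)^(n-k)
C(14,1) = 14
p^k = 0.42^1 = 0.42
(1-p)^(n-k) = 0.58^13 ≈ 0.0008405507
P = 14 * 0.42 * 0.0008405507 ≈ 0.004942

0.004942


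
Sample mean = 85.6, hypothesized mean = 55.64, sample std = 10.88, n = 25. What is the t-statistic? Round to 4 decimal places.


t = (xbar - mu0) / (s/sqrt(n))
xbar - mu0 = 85.6 - 55.64 = 29.96
sqrt(25) = 5
s/sqrt(n) = 10.88 / 5 = 2.176
t = 29.96 / 2.176 = 3745/272 ≈ 13.768382

13.7684


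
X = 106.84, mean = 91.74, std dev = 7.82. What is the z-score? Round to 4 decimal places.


z = (X - mu) / sigma
X - mu = 106.84 - 91.74 = 15.1
z = 15.1 / 7.82 = 755/391 ≈ 1.930946

1.9309


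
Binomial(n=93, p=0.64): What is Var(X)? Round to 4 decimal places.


Var = n*p*(1-p) = 93 * 0.64 * 0.36 = 21.4272

21.4272


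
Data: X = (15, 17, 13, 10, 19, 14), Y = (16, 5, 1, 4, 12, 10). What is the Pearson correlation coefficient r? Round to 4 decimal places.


r = sum((xi-xbar)(yi-ybar)) / sqrt(sum((xi-xbar)^2) * sum((yi-ybar)^2))
n = 6, xbar = 88/6 = 44/3 ≈ 14.666667, ybar = 48/6 = 8
Sxy = sum((xi-xbar)(yi-ybar)) = 42
Sxx = sum((xi-xbar)^2) = 148/3 ≈ 49.333333
Syy = sum((yi-ybar)^2) = 158
sqrt(Sxx*Syy) ≈ 88.287409
r = Sxy / sqrt(Sxx*Syy) = 42 / 88.287409 ≈ 0.475719

0.4757


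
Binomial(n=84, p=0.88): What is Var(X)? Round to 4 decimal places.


Var = n*p*(1-p) = 84 * 0.88 * 0.12 = 8.8704

8.8704


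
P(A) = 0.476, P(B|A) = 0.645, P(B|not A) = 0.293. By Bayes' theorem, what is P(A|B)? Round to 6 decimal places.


P(A|B) = P(B|A)*P(A) / P(B), P(B) = P(B|A)*P(A) + P(B|not A)*P(not A)
P(B|A)*P(A) = 0.645 * 0.476 = 0.30702
P(B|not A)*P(not A) = 0.293 * 0.524 = 0.153532
P(B) = 0.30702 + 0.153532 = 0.460552
P(A|B) = 0.30702 / 0.460552 ≈ 0.66663482

0.666635


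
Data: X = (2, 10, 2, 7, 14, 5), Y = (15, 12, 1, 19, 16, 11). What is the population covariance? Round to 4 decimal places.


Cov = (1/n)*sum((xi-xbar)(yi-ybar))
n = 6, xbar = 40/6 = 20/3 ≈ 6.666667, ybar = 74/6 = 37/3 ≈ 12.333333
sum((xi-xbar)(yi-ybar)) = 212/3 ≈ 70.666667
Cov = 70.666667 / 6 = 106/9 ≈ 11.777778

11.7778


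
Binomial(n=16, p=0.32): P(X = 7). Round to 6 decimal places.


P = C(n,k) * p^k * (1-p)^(n-k)
C(16,7) = 11440
p^k = 0.32^7 ≈ 0.0003435974
(1-p)^(n-k) = 0.68^9 ≈ 0.03108710
P = 11440 * 0.0003435974 * 0.03108710 ≈ 0.122196

0.122196


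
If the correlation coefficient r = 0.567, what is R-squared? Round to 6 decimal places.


R^2 = r^2 = (0.567)^2 = 0.321489

0.321489


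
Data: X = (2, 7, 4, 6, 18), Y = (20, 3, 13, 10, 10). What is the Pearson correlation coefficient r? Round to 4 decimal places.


r = sum((xi-xbar)(yi-ybar)) / sqrt(sum((xi-xbar)^2) * sum((yi-ybar)^2))
n = 5, xbar = 37/5 = 7.4, ybar = 56/5 = 11.2
Sxy = sum((xi-xbar)(yi-ybar)) = -61.4
Sxx = sum((xi-xbar)^2) = 155.2
Syy = sum((yi-ybar)^2) = 150.8
sqrt(Sxx*Syy) ≈ 152.984182
r = Sxy / sqrt(Sxx*Syy) = -61.4 / 152.984182 ≈ -0.401349

-0.4013


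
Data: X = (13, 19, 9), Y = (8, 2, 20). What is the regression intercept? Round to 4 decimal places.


a = ybar - b*xbar, where b = sum((xi-xbar)(yi-ybar)) / sum((xi-xbar)^2)
n = 3, xbar = 41/3 ≈ 13.666667, ybar = 30/3 = 10
Sxy = sum((xi-xbar)(yi-ybar)) = -88
Sxx = sum((xi-xbar)^2) = 152/3 ≈ 50.666667
b = Sxy / Sxx = -33/19 ≈ -1.736842
a = 10 - (-1.736842) * 13.666667 = 641/19 ≈ 33.736842

33.7368


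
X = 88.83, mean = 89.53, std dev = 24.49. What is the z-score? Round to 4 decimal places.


z = (X - mu) / sigma
X - mu = 88.83 - 89.53 = -0.7
z = -0.7 / 24.49 = -70/2449 ≈ -0.028583

-0.0286


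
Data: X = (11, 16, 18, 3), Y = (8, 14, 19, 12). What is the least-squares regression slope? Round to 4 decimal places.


b = sum((xi-xbar)(yi-ybar)) / sum((xi-xbar)^2)
n = 4, xbar = 48/4 = 12, ybar = 53/4 = 13.25
Sxy = sum((xi-xbar)(yi-ybar)) = 54
Sxx = sum((xi-xbar)^2) = 134
b = Sxy / Sxx = 27/67 ≈ 0.402985

0.4030


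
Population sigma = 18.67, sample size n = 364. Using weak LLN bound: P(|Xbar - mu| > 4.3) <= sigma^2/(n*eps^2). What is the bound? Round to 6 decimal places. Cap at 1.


bound = min(1, sigma^2/(n*eps^2))
sigma^2 = 18.67^2 = 348.5689
n*eps^2 = 364 * 4.3^2 = 364 * 18.49 = 6730.36
sigma^2/(n*eps^2) = 348.5689 / 6730.36 ≈ 0.05179053

0.051791


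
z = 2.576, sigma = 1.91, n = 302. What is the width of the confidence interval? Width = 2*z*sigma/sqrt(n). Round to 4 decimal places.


width = 2*z*sigma/sqrt(n)
2*z*sigma = 2 * 2.576 * 1.91 = 9.84032
sqrt(302) ≈ 17.378147
width = 9.84032 / 17.378147 ≈ 0.566247

0.5662


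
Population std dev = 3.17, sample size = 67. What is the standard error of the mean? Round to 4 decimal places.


SE = sigma / sqrt(n)
sqrt(67) ≈ 8.185353
SE = 3.17 / 8.185353 ≈ 0.387277

0.3873


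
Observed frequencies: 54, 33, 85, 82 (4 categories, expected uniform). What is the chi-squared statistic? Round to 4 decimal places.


chi2 = sum((O-E)^2/E), E = total/4
total = 254, E = 254/4 = 63.5
(54 - 63.5)^2 / 63.5 = 90.25 / 63.5 = 361/254 ≈ 1.421260
(33 - 63.5)^2 / 63.5 = 930.25 / 63.5 = 3721/254 ≈ 14.649606
(85 - 63.5)^2 / 63.5 = 462.25 / 63.5 = 1849/254 ≈ 7.279528
(82 - 63.5)^2 / 63.5 = 342.25 / 63.5 = 1369/254 ≈ 5.389764
chi2 = 3650/127 ≈ 28.740157

28.7402


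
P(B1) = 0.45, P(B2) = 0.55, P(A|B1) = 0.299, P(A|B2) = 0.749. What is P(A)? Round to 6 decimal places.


P(A) = P(A|B1)*P(B1) + P(A|B2)*P(B2)
P(A|B1)*P(B1) = 0.299 * 0.45 = 0.13455
P(A|B2)*P(B2) = 0.749 * 0.55 = 0.41195
P(A) = 0.13455 + 0.41195 = 0.5465

0.546500


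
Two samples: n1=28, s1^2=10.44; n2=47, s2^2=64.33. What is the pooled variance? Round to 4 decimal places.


sp^2 = ((n1-1)*s1^2 + (n2-1)*s2^2)/(n1+n2-2)
(n1-1)*s1^2 = 27 * 10.44 = 281.88
(n2-1)*s2^2 = 46 * 64.33 = 2959.18
numerator = 281.88 + 2959.18 = 3241.06
n1+n2-2 = 73
sp^2 = 3241.06 / 73 = 162053/3650 ≈ 44.398082

44.3981


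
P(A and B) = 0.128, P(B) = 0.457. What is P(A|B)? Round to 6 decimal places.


P(A|B) = P(A and B) / P(B) = 0.128 / 0.457 = 128/457 ≈ 0.28008753

0.280088


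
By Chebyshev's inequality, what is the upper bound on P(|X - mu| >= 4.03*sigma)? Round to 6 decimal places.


P <= 1/k^2
k^2 = 4.03^2 = 16.2409
1/k^2 = 1 / 16.2409 ≈ 0.06157294

0.061573


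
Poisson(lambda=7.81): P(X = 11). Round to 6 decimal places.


P = e^(-lam) * lam^k / k!
e^(-7.81) ≈ 0.0004056580
lam^k = 7.81^11 ≈ 6594188728.068624
k! = 11! = 39916800
P = 0.0004056580 * 6594188728.068624 / 39916800 ≈ 0.067014

0.067014


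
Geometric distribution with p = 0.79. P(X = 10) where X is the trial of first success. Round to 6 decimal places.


P = (1-p)^(k-1) * p
(1-p)^(k-1) = 0.21^9 ≈ 0.0000007942800
P = 0.0000007942800 * 0.79 ≈ 0.0000006274812

0.000001


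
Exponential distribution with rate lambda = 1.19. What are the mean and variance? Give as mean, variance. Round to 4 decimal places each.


mean = 1/lam, var = 1/lam^2
mean = 1 / 1.19 = 100/119 ≈ 0.840336
lam^2 = 1.19^2 = 1.4161
var = 1 / 1.4161 ≈ 0.706165

0.8403, 0.7062


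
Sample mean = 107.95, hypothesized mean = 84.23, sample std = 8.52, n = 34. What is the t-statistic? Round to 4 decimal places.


t = (xbar - mu0) / (s/sqrt(n))
xbar - mu0 = 107.95 - 84.23 = 23.72
sqrt(34) ≈ 5.83095189
s/sqrt(n) = 8.52 / 5.83095189 ≈ 1.46116795
t = 23.72 / 1.46116795 ≈ 16.233589

16.2336


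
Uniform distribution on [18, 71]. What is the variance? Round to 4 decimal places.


Var = (b-a)^2 / 12
(b-a)^2 = (71 - 18)^2 = 2809
Var = 2809/12 ≈ 234.083333

234.0833


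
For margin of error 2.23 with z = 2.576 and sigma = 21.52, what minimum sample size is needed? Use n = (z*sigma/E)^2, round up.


z*sigma/E = 2.576 * 21.52 / 2.23 ≈ 24.858978
(z*sigma/E)^2 ≈ 617.968766
round up: n = 618

618


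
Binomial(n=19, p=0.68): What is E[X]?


E[X] = n*p = 19 * 0.68 = 12.92

12.92


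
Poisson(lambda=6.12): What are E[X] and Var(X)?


E[X] = Var(X) = lambda = 6.12

6.12, 6.12


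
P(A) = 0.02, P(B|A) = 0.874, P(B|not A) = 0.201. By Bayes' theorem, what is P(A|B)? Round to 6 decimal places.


P(A|B) = P(B|A)*P(A) / P(B), P(B) = P(B|A)*P(A) + P(B|not A)*P(not A)
P(B|A)*P(A) = 0.874 * 0.02 = 0.01748
P(B|not A)*P(not A) = 0.201 * 0.98 = 0.19698
P(B) = 0.01748 + 0.19698 = 0.21446
P(A|B) = 0.01748 / 0.21446 ≈ 0.08150704

0.081507


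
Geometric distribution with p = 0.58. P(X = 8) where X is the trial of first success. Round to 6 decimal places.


P = (1-p)^(k-1) * p
(1-p)^(k-1) = 0.42^7 ≈ 0.002305393
P = 0.002305393 * 0.58 ≈ 0.001337128

0.001337


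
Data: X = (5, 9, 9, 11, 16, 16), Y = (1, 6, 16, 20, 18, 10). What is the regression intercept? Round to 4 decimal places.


a = ybar - b*xbar, where b = sum((xi-xbar)(yi-ybar)) / sum((xi-xbar)^2)
n = 6, xbar = 66/6 = 11, ybar = 71/6 ≈ 11.833333
Sxy = sum((xi-xbar)(yi-ybar)) = 90
Sxx = sum((xi-xbar)^2) = 94
b = Sxy / Sxx = 45/47 ≈ 0.957447
a = 11.833333 - 0.957447 * 11 = 367/282 ≈ 1.301418

1.3014


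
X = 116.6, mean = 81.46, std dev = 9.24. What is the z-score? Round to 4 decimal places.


z = (X - mu) / sigma
X - mu = 116.6 - 81.46 = 35.14
z = 35.14 / 9.24 = 251/66 ≈ 3.803030

3.8030


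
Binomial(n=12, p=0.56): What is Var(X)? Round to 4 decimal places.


Var = n*p*(1-p) = 12 * 0.56 * 0.44 = 2.9568

2.9568


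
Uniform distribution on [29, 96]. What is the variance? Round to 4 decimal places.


Var = (b-a)^2 / 12
(b-a)^2 = (96 - 29)^2 = 4489
Var = 4489/12 ≈ 374.083333

374.0833


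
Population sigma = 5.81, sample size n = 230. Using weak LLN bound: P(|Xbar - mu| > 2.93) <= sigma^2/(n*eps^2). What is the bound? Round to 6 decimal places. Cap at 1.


bound = min(1, sigma^2/(n*eps^2))
sigma^2 = 5.81^2 = 33.7561
n*eps^2 = 230 * 2.93^2 = 230 * 8.5849 = 1974.527
sigma^2/(n*eps^2) = 33.7561 / 1974.527 ≈ 0.01709579

0.017096


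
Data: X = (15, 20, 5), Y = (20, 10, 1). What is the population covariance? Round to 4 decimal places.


Cov = (1/n)*sum((xi-xbar)(yi-ybar))
n = 3, xbar = 40/3 ≈ 13.333333, ybar = 31/3 ≈ 10.333333
sum((xi-xbar)(yi-ybar)) = 275/3 ≈ 91.666667
Cov = 91.666667 / 3 = 275/9 ≈ 30.555556

30.5556


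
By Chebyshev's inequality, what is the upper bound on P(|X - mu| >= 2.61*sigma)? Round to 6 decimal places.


P <= 1/k^2
k^2 = 2.61^2 = 6.8121
1/k^2 = 1 / 6.8121 ≈ 0.14679761

0.146798


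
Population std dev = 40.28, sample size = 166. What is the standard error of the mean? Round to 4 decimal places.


SE = sigma / sqrt(n)
sqrt(166) ≈ 12.884099
SE = 40.28 / 12.884099 ≈ 3.126334

3.1263


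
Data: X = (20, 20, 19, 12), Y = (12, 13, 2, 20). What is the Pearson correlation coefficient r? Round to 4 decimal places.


r = sum((xi-xbar)(yi-ybar)) / sqrt(sum((xi-xbar)^2) * sum((yi-ybar)^2))
n = 4, xbar = 71/4 = 17.75, ybar = 47/4 = 11.75
Sxy = sum((xi-xbar)(yi-ybar)) = -56.25
Sxx = sum((xi-xbar)^2) = 44.75
Syy = sum((yi-ybar)^2) = 164.75
sqrt(Sxx*Syy) ≈ 85.863627
r = Sxy / sqrt(Sxx*Syy) = -56.25 / 85.863627 ≈ -0.655109

-0.6551


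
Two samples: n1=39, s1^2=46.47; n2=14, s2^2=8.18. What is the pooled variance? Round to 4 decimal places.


sp^2 = ((n1-1)*s1^2 + (n2-1)*s2^2)/(n1+n2-2)
(n1-1)*s1^2 = 38 * 46.47 = 1765.86
(n2-1)*s2^2 = 13 * 8.18 = 106.34
numerator = 1765.86 + 106.34 = 1872.2
n1+n2-2 = 51
sp^2 = 1872.2 / 51 = 9361/255 ≈ 36.709804

36.7098


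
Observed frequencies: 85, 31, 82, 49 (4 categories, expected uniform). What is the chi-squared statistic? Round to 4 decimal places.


chi2 = sum((O-E)^2/E), E = total/4
total = 247, E = 247/4 = 61.75
(85 - 61.75)^2 / 61.75 = 540.5625 / 61.75 = 8649/988 ≈ 8.754049
(31 - 61.75)^2 / 61.75 = 945.5625 / 61.75 = 15129/988 ≈ 15.312753
(82 - 61.75)^2 / 61.75 = 410.0625 / 61.75 = 6561/988 ≈ 6.640688
(49 - 61.75)^2 / 61.75 = 162.5625 / 61.75 = 2601/988 ≈ 2.632591
chi2 = 8235/247 ≈ 33.340081

33.3401


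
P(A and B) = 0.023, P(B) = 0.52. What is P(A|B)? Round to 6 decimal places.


P(A|B) = P(A and B) / P(B) = 0.023 / 0.52 = 23/520 ≈ 0.04423077

0.044231


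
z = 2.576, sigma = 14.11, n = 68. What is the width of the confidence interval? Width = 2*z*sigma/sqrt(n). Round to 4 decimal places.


width = 2*z*sigma/sqrt(n)
2*z*sigma = 2 * 2.576 * 14.11 = 72.69472
sqrt(68) ≈ 8.246211
width = 72.69472 / 8.246211 ≈ 8.815530

8.8155


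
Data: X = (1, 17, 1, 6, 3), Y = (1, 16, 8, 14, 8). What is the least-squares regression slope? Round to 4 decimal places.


b = sum((xi-xbar)(yi-ybar)) / sum((xi-xbar)^2)
n = 5, xbar = 28/5 = 5.6, ybar = 47/5 = 9.4
Sxy = sum((xi-xbar)(yi-ybar)) = 125.8
Sxx = sum((xi-xbar)^2) = 179.2
b = Sxy / Sxx = 629/896 ≈ 0.702009

0.7020


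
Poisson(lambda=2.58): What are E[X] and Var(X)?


E[X] = Var(X) = lambda = 2.58

2.58, 2.58


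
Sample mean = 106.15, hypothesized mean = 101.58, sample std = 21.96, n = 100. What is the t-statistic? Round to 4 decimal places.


t = (xbar - mu0) / (s/sqrt(n))
xbar - mu0 = 106.15 - 101.58 = 4.57
sqrt(100) = 10
s/sqrt(n) = 21.96 / 10 = 2.196
t = 4.57 / 2.196 = 2285/1098 ≈ 2.081056

2.0811


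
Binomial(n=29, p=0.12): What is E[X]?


E[X] = n*p = 29 * 0.12 = 3.48

3.48


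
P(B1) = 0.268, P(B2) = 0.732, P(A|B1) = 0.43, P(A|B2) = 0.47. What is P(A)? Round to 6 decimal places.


P(A) = P(A|B1)*P(B1) + P(A|B2)*P(B2)
P(A|B1)*P(B1) = 0.43 * 0.268 = 0.11524
P(A|B2)*P(B2) = 0.47 * 0.732 = 0.34404
P(A) = 0.11524 + 0.34404 = 0.45928

0.459280


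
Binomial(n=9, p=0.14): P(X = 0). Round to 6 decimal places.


P = C(n,k) * p^k * (1-p)^(n-k)
C(9,0) = 1
p^k = 0.14^0 = 1
(1-p)^(n-k) = 0.86^9 ≈ 0.2573274
P = 1 * 1 * 0.2573274 ≈ 0.257327

0.257327


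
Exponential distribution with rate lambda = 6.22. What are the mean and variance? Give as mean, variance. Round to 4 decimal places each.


mean = 1/lam, var = 1/lam^2
mean = 1 / 6.22 = 50/311 ≈ 0.160772
lam^2 = 6.22^2 = 38.6884
var = 1 / 38.6884 ≈ 0.025848

0.1608, 0.0258


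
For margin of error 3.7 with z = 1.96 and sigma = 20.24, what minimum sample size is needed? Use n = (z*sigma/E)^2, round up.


z*sigma/E = 1.96 * 20.24 / 3.7 = 49588/4625 ≈ 10.721730
(z*sigma/E)^2 ≈ 114.955488
round up: n = 115

115


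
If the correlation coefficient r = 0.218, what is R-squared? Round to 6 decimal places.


R^2 = r^2 = (0.218)^2 = 0.047524

0.047524


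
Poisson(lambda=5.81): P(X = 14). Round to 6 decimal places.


P = e^(-lam) * lam^k / k!
e^(-5.81) ≈ 0.002997430
lam^k = 5.81^14 ≈ 49941991162.248110
k! = 14! = 87178291200
P = 0.002997430 * 49941991162.248110 / 87178291200 ≈ 0.001717

0.001717


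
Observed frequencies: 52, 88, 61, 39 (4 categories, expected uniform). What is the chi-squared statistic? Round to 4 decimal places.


chi2 = sum((O-E)^2/E), E = total/4
total = 240, E = 240/4 = 60
(52 - 60)^2 / 60 = 64 / 60 = 16/15 ≈ 1.066667
(88 - 60)^2 / 60 = 784 / 60 = 196/15 ≈ 13.066667
(61 - 60)^2 / 60 = 1 / 60 = 1/60 ≈ 0.016667
(39 - 60)^2 / 60 = 441 / 60 = 7.35
chi2 = 21.5

21.5000


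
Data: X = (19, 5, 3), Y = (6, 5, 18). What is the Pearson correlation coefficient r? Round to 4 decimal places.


r = sum((xi-xbar)(yi-ybar)) / sqrt(sum((xi-xbar)^2) * sum((yi-ybar)^2))
n = 3, xbar = 27/3 = 9, ybar = 29/3 ≈ 9.666667
Sxy = sum((xi-xbar)(yi-ybar)) = -68
Sxx = sum((xi-xbar)^2) = 152
Syy = sum((yi-ybar)^2) = 314/3 ≈ 104.666667
sqrt(Sxx*Syy) ≈ 126.132206
r = Sxy / sqrt(Sxx*Syy) = -68 / 126.132206 ≈ -0.539117

-0.5391


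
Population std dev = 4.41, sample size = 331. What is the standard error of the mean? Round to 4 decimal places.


SE = sigma / sqrt(n)
sqrt(331) ≈ 18.193405
SE = 4.41 / 18.193405 ≈ 0.242396

0.2424


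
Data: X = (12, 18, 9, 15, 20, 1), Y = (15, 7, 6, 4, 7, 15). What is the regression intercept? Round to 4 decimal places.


a = ybar - b*xbar, where b = sum((xi-xbar)(yi-ybar)) / sum((xi-xbar)^2)
n = 6, xbar = 75/6 = 12.5, ybar = 54/6 = 9
Sxy = sum((xi-xbar)(yi-ybar)) = -100
Sxx = sum((xi-xbar)^2) = 237.5
b = Sxy / Sxx = -8/19 ≈ -0.421053
a = 9 - (-0.421053) * 12.5 = 271/19 ≈ 14.263158

14.2632


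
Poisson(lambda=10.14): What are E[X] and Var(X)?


E[X] = Var(X) = lambda = 10.14

10.14, 10.14


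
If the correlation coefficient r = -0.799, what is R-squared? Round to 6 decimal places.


R^2 = r^2 = (-0.799)^2 = 0.638401

0.638401


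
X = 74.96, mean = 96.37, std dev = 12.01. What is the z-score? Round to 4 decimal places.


z = (X - mu) / sigma
X - mu = 74.96 - 96.37 = -21.41
z = -21.41 / 12.01 = -2141/1201 ≈ -1.782681

-1.7827


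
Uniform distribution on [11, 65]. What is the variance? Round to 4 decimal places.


Var = (b-a)^2 / 12
(b-a)^2 = (65 - 11)^2 = 2916
Var = 2916/12 = 243

243.0000


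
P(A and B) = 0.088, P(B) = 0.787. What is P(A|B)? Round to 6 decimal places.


P(A|B) = P(A and B) / P(B) = 0.088 / 0.787 = 88/787 ≈ 0.11181703

0.111817


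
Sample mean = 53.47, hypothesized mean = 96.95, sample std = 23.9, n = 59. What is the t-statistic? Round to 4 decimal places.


t = (xbar - mu0) / (s/sqrt(n))
xbar - mu0 = 53.47 - 96.95 = -43.48
sqrt(59) ≈ 7.68114575
s/sqrt(n) = 23.9 / 7.68114575 ≈ 3.11151497
t = -43.48 / 3.11151497 ≈ -13.973900

-13.9739


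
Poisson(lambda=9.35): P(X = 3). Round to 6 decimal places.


P = e^(-lam) * lam^k / k!
e^(-9.35) ≈ 0.00008696542
lam^k = 9.35^3 = 817.400375
k! = 3! = 6
P = 0.00008696542 * 817.400375 / 6 ≈ 0.011848

0.011848


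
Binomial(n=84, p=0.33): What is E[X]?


E[X] = n*p = 84 * 0.33 = 27.72

27.72


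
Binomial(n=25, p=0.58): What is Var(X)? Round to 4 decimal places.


Var = n*p*(1-p) = 25 * 0.58 * 0.42 = 6.09

6.0900


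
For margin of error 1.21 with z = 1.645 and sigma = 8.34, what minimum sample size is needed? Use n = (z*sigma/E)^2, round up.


z*sigma/E = 1.645 * 8.34 / 1.21 ≈ 11.338264
(z*sigma/E)^2 ≈ 128.556241
round up: n = 129

129


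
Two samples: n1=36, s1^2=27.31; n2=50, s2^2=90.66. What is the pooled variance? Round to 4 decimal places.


sp^2 = ((n1-1)*s1^2 + (n2-1)*s2^2)/(n1+n2-2)
(n1-1)*s1^2 = 35 * 27.31 = 955.85
(n2-1)*s2^2 = 49 * 90.66 = 4442.34
numerator = 955.85 + 4442.34 = 5398.19
n1+n2-2 = 84
sp^2 = 5398.19 / 84 = 77117/1200 ≈ 64.264167

64.2642


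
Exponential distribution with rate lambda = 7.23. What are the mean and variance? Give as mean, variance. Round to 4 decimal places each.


mean = 1/lam, var = 1/lam^2
mean = 1 / 7.23 = 100/723 ≈ 0.138313
lam^2 = 7.23^2 = 52.2729
var = 1 / 52.2729 ≈ 0.019130

0.1383, 0.0191


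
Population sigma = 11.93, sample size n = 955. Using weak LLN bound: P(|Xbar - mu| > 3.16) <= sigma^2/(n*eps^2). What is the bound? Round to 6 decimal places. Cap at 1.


bound = min(1, sigma^2/(n*eps^2))
sigma^2 = 11.93^2 = 142.3249
n*eps^2 = 955 * 3.16^2 = 955 * 9.9856 = 9536.248
sigma^2/(n*eps^2) = 142.3249 / 9536.248 ≈ 0.01492462

0.014925


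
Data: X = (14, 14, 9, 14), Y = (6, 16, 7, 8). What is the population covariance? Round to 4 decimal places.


Cov = (1/n)*sum((xi-xbar)(yi-ybar))
n = 4, xbar = 51/4 = 12.75, ybar = 37/4 = 9.25
sum((xi-xbar)(yi-ybar)) = 11.25
Cov = 11.25 / 4 = 2.8125

2.8125


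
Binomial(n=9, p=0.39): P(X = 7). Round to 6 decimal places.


P = C(n,k) * p^k * (1-p)^(n-k)
C(9,7) = 36
p^k = 0.39^7 ≈ 0.001372310
(1-p)^(n-k) = 0.61^2 = 0.3721
P = 36 * 0.001372310 * 0.3721 ≈ 0.018383

0.018383


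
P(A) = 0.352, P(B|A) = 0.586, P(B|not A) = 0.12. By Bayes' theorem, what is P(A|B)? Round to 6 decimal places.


P(A|B) = P(B|A)*P(A) / P(B), P(B) = P(B|A)*P(A) + P(B|not A)*P(not A)
P(B|A)*P(A) = 0.586 * 0.352 = 0.206272
P(B|not A)*P(not A) = 0.12 * 0.648 = 0.07776
P(B) = 0.206272 + 0.07776 = 0.284032
P(A|B) = 0.206272 / 0.284032 = 3223/4438 ≈ 0.72622803

0.726228


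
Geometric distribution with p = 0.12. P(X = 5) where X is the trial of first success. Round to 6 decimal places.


P = (1-p)^(k-1) * p
(1-p)^(k-1) = 0.88^4 ≈ 0.5996954
P = 0.5996954 * 0.12 ≈ 0.07196344

0.071963


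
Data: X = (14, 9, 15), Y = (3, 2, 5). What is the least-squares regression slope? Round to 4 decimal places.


b = sum((xi-xbar)(yi-ybar)) / sum((xi-xbar)^2)
n = 3, xbar = 38/3 ≈ 12.666667, ybar = 10/3 ≈ 3.333333
Sxy = sum((xi-xbar)(yi-ybar)) = 25/3 ≈ 8.333333
Sxx = sum((xi-xbar)^2) = 62/3 ≈ 20.666667
b = Sxy / Sxx = 25/62 ≈ 0.403226

0.4032


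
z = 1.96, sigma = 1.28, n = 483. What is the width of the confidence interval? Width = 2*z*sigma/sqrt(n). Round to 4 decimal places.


width = 2*z*sigma/sqrt(n)
2*z*sigma = 2 * 1.96 * 1.28 = 5.0176
sqrt(483) ≈ 21.977261
width = 5.0176 / 21.977261 ≈ 0.228309

0.2283


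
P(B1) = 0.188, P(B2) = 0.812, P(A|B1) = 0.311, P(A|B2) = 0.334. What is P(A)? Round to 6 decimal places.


P(A) = P(A|B1)*P(B1) + P(A|B2)*P(B2)
P(A|B1)*P(B1) = 0.311 * 0.188 = 0.058468
P(A|B2)*P(B2) = 0.334 * 0.812 = 0.271208
P(A) = 0.058468 + 0.271208 = 0.329676

0.329676


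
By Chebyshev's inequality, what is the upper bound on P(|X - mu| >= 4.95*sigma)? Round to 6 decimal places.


P <= 1/k^2
k^2 = 4.95^2 = 24.5025
1/k^2 = 1 / 24.5025 = 400/9801 ≈ 0.04081216

0.040812


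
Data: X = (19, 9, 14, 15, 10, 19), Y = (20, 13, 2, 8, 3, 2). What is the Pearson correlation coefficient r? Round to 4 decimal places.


r = sum((xi-xbar)(yi-ybar)) / sqrt(sum((xi-xbar)^2) * sum((yi-ybar)^2))
n = 6, xbar = 86/6 = 43/3 ≈ 14.333333, ybar = 48/6 = 8
Sxy = sum((xi-xbar)(yi-ybar)) = 25
Sxx = sum((xi-xbar)^2) = 274/3 ≈ 91.333333
Syy = sum((yi-ybar)^2) = 266
sqrt(Sxx*Syy) ≈ 155.867465
r = Sxy / sqrt(Sxx*Syy) = 25 / 155.867465 ≈ 0.160393

0.1604


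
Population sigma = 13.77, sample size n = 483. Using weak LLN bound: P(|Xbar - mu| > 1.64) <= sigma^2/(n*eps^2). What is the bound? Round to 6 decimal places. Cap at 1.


bound = min(1, sigma^2/(n*eps^2))
sigma^2 = 13.77^2 = 189.6129
n*eps^2 = 483 * 1.64^2 = 483 * 2.6896 = 1299.0768
sigma^2/(n*eps^2) = 189.6129 / 1299.0768 ≈ 0.14595973

0.145960


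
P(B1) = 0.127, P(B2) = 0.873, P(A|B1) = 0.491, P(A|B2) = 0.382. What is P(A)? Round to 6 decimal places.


P(A) = P(A|B1)*P(B1) + P(A|B2)*P(B2)
P(A|B1)*P(B1) = 0.491 * 0.127 = 0.062357
P(A|B2)*P(B2) = 0.382 * 0.873 = 0.333486
P(A) = 0.062357 + 0.333486 = 0.395843

0.395843


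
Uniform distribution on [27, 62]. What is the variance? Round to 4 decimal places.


Var = (b-a)^2 / 12
(b-a)^2 = (62 - 27)^2 = 1225
Var = 1225/12 ≈ 102.083333

102.0833


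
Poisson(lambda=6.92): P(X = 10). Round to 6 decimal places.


P = e^(-lam) * lam^k / k!
e^(-6.92) ≈ 0.0009878299
lam^k = 6.92^10 ≈ 251803025.828594
k! = 10! = 3628800
P = 0.0009878299 * 251803025.828594 / 3628800 ≈ 0.068546

0.068546


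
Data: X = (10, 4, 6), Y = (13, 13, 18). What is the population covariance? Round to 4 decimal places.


Cov = (1/n)*sum((xi-xbar)(yi-ybar))
n = 3, xbar = 20/3 ≈ 6.666667, ybar = 44/3 ≈ 14.666667
sum((xi-xbar)(yi-ybar)) = -10/3 ≈ -3.333333
Cov = -3.333333 / 3 = -10/9 ≈ -1.111111

-1.1111


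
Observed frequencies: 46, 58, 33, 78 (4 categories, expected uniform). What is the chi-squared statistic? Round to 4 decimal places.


chi2 = sum((O-E)^2/E), E = total/4
total = 215, E = 215/4 = 53.75
(46 - 53.75)^2 / 53.75 = 60.0625 / 53.75 = 961/860 ≈ 1.117442
(58 - 53.75)^2 / 53.75 = 18.0625 / 53.75 = 289/860 ≈ 0.336047
(33 - 53.75)^2 / 53.75 = 430.5625 / 53.75 = 6889/860 ≈ 8.010465
(78 - 53.75)^2 / 53.75 = 588.0625 / 53.75 = 9409/860 ≈ 10.940698
chi2 = 4387/215 ≈ 20.404651

20.4047


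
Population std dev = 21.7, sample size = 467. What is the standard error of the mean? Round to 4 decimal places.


SE = sigma / sqrt(n)
sqrt(467) ≈ 21.610183
SE = 21.7 / 21.610183 ≈ 1.004156

1.0042


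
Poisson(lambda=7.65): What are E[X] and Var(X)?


E[X] = Var(X) = lambda = 7.65

7.65, 7.65


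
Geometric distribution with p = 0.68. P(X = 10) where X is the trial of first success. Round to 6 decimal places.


P = (1-p)^(k-1) * p
(1-p)^(k-1) = 0.32^9 ≈ 0.00003518437
P = 0.00003518437 * 0.68 ≈ 0.00002392537

0.000024


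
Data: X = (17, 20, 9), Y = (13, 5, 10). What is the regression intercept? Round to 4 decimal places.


a = ybar - b*xbar, where b = sum((xi-xbar)(yi-ybar)) / sum((xi-xbar)^2)
n = 3, xbar = 46/3 ≈ 15.333333, ybar = 28/3 ≈ 9.333333
Sxy = sum((xi-xbar)(yi-ybar)) = -55/3 ≈ -18.333333
Sxx = sum((xi-xbar)^2) = 194/3 ≈ 64.666667
b = Sxy / Sxx = -55/194 ≈ -0.283505
a = 9.333333 - (-0.283505) * 15.333333 = 1327/97 ≈ 13.680412

13.6804


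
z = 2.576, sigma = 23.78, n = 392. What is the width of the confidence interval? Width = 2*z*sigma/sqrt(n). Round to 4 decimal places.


width = 2*z*sigma/sqrt(n)
2*z*sigma = 2 * 2.576 * 23.78 = 122.51456
sqrt(392) ≈ 19.798990
width = 122.51456 / 19.798990 ≈ 6.187920

6.1879


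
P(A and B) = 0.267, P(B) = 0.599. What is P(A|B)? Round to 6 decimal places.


P(A|B) = P(A and B) / P(B) = 0.267 / 0.599 = 267/599 ≈ 0.44574290

0.445743


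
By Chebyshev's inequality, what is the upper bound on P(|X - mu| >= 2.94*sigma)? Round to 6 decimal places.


P <= 1/k^2
k^2 = 2.94^2 = 8.6436
1/k^2 = 1 / 8.6436 ≈ 0.11569254

0.115693


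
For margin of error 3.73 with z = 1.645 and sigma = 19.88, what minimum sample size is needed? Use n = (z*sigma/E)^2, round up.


z*sigma/E = 1.645 * 19.88 / 3.73 ≈ 8.767453
(z*sigma/E)^2 ≈ 76.868234
round up: n = 77

77


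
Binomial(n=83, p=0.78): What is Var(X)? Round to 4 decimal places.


Var = n*p*(1-p) = 83 * 0.78 * 0.22 = 14.2428

14.2428


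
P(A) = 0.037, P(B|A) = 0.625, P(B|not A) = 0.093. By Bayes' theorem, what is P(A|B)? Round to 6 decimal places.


P(A|B) = P(B|A)*P(A) / P(B), P(B) = P(B|A)*P(A) + P(B|not A)*P(not A)
P(B|A)*P(A) = 0.625 * 0.037 = 0.023125
P(B|not A)*P(not A) = 0.093 * 0.963 = 0.089559
P(B) = 0.023125 + 0.089559 = 0.112684
P(A|B) = 0.023125 / 0.112684 ≈ 0.20521991

0.205220


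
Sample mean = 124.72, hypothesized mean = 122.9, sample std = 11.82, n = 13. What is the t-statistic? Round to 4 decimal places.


t = (xbar - mu0) / (s/sqrt(n))
xbar - mu0 = 124.72 - 122.9 = 1.82
sqrt(13) ≈ 3.60555128
s/sqrt(n) = 11.82 / 3.60555128 ≈ 3.27827816
t = 1.82 / 3.27827816 ≈ 0.555169

0.5552


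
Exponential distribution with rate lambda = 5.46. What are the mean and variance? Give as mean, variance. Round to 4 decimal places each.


mean = 1/lam, var = 1/lam^2
mean = 1 / 5.46 = 50/273 ≈ 0.183150
lam^2 = 5.46^2 = 29.8116
var = 1 / 29.8116 ≈ 0.033544

0.1832, 0.0335


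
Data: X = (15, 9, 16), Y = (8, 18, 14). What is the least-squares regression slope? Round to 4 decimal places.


b = sum((xi-xbar)(yi-ybar)) / sum((xi-xbar)^2)
n = 3, xbar = 40/3 ≈ 13.333333, ybar = 40/3 ≈ 13.333333
Sxy = sum((xi-xbar)(yi-ybar)) = -82/3 ≈ -27.333333
Sxx = sum((xi-xbar)^2) = 86/3 ≈ 28.666667
b = Sxy / Sxx = -41/43 ≈ -0.953488

-0.9535


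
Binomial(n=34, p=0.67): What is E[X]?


E[X] = n*p = 34 * 0.67 = 22.78

22.78


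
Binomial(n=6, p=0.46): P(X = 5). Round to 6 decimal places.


P = C(n,k) * p^k * (1-p)^(n-k)
C(6,5) = 6
p^k = 0.46^5 ≈ 0.02059630
(1-p)^(n-k) = 0.54^1 = 0.54
P = 6 * 0.02059630 * 0.54 ≈ 0.066732

0.066732


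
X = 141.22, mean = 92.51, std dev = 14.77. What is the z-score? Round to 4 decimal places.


z = (X - mu) / sigma
X - mu = 141.22 - 92.51 = 48.71
z = 48.71 / 14.77 = 4871/1477 ≈ 3.297901

3.2979


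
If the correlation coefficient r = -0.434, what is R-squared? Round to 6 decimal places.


R^2 = r^2 = (-0.434)^2 = 0.188356

0.188356


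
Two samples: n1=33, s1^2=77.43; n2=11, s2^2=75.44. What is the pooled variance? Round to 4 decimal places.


sp^2 = ((n1-1)*s1^2 + (n2-1)*s2^2)/(n1+n2-2)
(n1-1)*s1^2 = 32 * 77.43 = 2477.76
(n2-1)*s2^2 = 10 * 75.44 = 754.4
numerator = 2477.76 + 754.4 = 3232.16
n1+n2-2 = 42
sp^2 = 3232.16 / 42 = 40402/525 ≈ 76.956190

76.9562


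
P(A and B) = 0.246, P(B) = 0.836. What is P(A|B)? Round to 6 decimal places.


P(A|B) = P(A and B) / P(B) = 0.246 / 0.836 = 123/418 ≈ 0.29425837

0.294258


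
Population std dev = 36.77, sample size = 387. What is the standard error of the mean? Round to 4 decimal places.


SE = sigma / sqrt(n)
sqrt(387) ≈ 19.672316
SE = 36.77 / 19.672316 ≈ 1.869124

1.8691


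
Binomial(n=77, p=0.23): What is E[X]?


E[X] = n*p = 77 * 0.23 = 17.71

17.71


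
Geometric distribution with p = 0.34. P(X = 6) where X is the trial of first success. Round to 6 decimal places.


P = (1-p)^(k-1) * p
(1-p)^(k-1) = 0.66^5 ≈ 0.1252333
P = 0.1252333 * 0.34 ≈ 0.04257931

0.042579


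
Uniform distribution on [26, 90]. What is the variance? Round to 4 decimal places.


Var = (b-a)^2 / 12
(b-a)^2 = (90 - 26)^2 = 4096
Var = 4096/12 ≈ 341.333333

341.3333


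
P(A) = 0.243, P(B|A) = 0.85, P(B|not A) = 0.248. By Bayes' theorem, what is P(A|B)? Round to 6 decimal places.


P(A|B) = P(B|A)*P(A) / P(B), P(B) = P(B|A)*P(A) + P(B|not A)*P(not A)
P(B|A)*P(A) = 0.85 * 0.243 = 0.20655
P(B|not A)*P(not A) = 0.248 * 0.757 = 0.187736
P(B) = 0.20655 + 0.187736 = 0.394286
P(A|B) = 0.20655 / 0.394286 ≈ 0.52385832

0.523858


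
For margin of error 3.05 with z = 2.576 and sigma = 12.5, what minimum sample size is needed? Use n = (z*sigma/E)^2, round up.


z*sigma/E = 2.576 * 12.5 / 3.05 = 644/61 ≈ 10.557377
(z*sigma/E)^2 = 414736/3721 ≈ 111.458210
round up: n = 112

112


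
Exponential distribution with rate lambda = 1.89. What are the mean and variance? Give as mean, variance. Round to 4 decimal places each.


mean = 1/lam, var = 1/lam^2
mean = 1 / 1.89 = 100/189 ≈ 0.529101
lam^2 = 1.89^2 = 3.5721
var = 1 / 3.5721 ≈ 0.279947

0.5291, 0.2799


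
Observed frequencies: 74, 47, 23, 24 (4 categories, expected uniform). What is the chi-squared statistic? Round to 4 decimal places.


chi2 = sum((O-E)^2/E), E = total/4
total = 168, E = 168/4 = 42
(74 - 42)^2 / 42 = 1024 / 42 = 512/21 ≈ 24.380952
(47 - 42)^2 / 42 = 25 / 42 = 25/42 ≈ 0.595238
(23 - 42)^2 / 42 = 361 / 42 = 361/42 ≈ 8.595238
(24 - 42)^2 / 42 = 324 / 42 = 54/7 ≈ 7.714286
chi2 = 289/7 ≈ 41.285714

41.2857


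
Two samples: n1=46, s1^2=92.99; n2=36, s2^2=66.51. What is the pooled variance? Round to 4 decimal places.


sp^2 = ((n1-1)*s1^2 + (n2-1)*s2^2)/(n1+n2-2)
(n1-1)*s1^2 = 45 * 92.99 = 4184.55
(n2-1)*s2^2 = 35 * 66.51 = 2327.85
numerator = 4184.55 + 2327.85 = 6512.4
n1+n2-2 = 80
sp^2 = 6512.4 / 80 = 81.405

81.4050


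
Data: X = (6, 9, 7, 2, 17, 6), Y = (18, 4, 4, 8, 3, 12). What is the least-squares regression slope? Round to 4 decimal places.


b = sum((xi-xbar)(yi-ybar)) / sum((xi-xbar)^2)
n = 6, xbar = 47/6 ≈ 7.833333, ybar = 49/6 ≈ 8.166667
Sxy = sum((xi-xbar)(yi-ybar)) = -437/6 ≈ -72.833333
Sxx = sum((xi-xbar)^2) = 761/6 ≈ 126.833333
b = Sxy / Sxx = -437/761 ≈ -0.574244

-0.5742


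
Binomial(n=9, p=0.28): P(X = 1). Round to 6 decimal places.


P = C(n,k) * p^k * (1-p)^(n-k)
C(9,1) = 9
p^k = 0.28^1 = 0.28
(1-p)^(n-k) = 0.72^8 ≈ 0.07222041
P = 9 * 0.28 * 0.07222041 ≈ 0.181995

0.181995


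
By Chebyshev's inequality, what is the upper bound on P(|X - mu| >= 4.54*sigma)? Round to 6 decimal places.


P <= 1/k^2
k^2 = 4.54^2 = 20.6116
1/k^2 = 1 / 20.6116 ≈ 0.04851637

0.048516


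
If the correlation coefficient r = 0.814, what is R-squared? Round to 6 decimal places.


R^2 = r^2 = (0.814)^2 = 0.662596

0.662596


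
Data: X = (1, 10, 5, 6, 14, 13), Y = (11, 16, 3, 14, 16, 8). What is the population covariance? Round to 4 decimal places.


Cov = (1/n)*sum((xi-xbar)(yi-ybar))
n = 6, xbar = 49/6 ≈ 8.166667, ybar = 68/6 = 34/3 ≈ 11.333333
sum((xi-xbar)(yi-ybar)) = 128/3 ≈ 42.666667
Cov = 42.666667 / 6 = 64/9 ≈ 7.111111

7.1111


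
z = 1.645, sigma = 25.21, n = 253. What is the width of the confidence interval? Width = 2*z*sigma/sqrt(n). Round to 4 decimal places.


width = 2*z*sigma/sqrt(n)
2*z*sigma = 2 * 1.645 * 25.21 = 82.9409
sqrt(253) ≈ 15.905974
width = 82.9409 / 15.905974 ≈ 5.214450

5.2144


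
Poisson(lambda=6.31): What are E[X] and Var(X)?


E[X] = Var(X) = lambda = 6.31

6.31, 6.31


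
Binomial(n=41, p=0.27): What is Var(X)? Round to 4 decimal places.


Var = n*p*(1-p) = 41 * 0.27 * 0.73 = 8.0811

8.0811


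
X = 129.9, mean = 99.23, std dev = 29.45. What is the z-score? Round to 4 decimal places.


z = (X - mu) / sigma
X - mu = 129.9 - 99.23 = 30.67
z = 30.67 / 29.45 = 3067/2945 ≈ 1.041426

1.0414


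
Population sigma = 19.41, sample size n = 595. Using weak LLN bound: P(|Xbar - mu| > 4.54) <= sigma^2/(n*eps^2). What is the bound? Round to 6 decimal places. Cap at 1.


bound = min(1, sigma^2/(n*eps^2))
sigma^2 = 19.41^2 = 376.7481
n*eps^2 = 595 * 4.54^2 = 595 * 20.6116 = 12263.902
sigma^2/(n*eps^2) = 376.7481 / 12263.902 ≈ 0.03072008

0.030720


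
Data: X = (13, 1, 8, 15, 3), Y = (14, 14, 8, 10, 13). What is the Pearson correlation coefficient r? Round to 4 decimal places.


r = sum((xi-xbar)(yi-ybar)) / sqrt(sum((xi-xbar)^2) * sum((yi-ybar)^2))
n = 5, xbar = 40/5 = 8, ybar = 59/5 = 11.8
Sxy = sum((xi-xbar)(yi-ybar)) = -23
Sxx = sum((xi-xbar)^2) = 148
Syy = sum((yi-ybar)^2) = 28.8
sqrt(Sxx*Syy) ≈ 65.287058
r = Sxy / sqrt(Sxx*Syy) = -23 / 65.287058 ≈ -0.352290

-0.3523


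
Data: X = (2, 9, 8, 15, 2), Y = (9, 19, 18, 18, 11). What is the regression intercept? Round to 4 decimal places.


a = ybar - b*xbar, where b = sum((xi-xbar)(yi-ybar)) / sum((xi-xbar)^2)
n = 5, xbar = 36/5 = 7.2, ybar = 75/5 = 15
Sxy = sum((xi-xbar)(yi-ybar)) = 85
Sxx = sum((xi-xbar)^2) = 118.8
b = Sxy / Sxx = 425/594 ≈ 0.715488
a = 15 - 0.715488 * 7.2 = 325/33 ≈ 9.848485

9.8485


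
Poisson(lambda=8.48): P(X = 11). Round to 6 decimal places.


P = e^(-lam) * lam^k / k!
e^(-8.48) ≈ 0.0002075787
lam^k = 8.48^11 ≈ 16306260452.189196
k! = 11! = 39916800
P = 0.0002075787 * 16306260452.189196 / 39916800 ≈ 0.084797

0.084797


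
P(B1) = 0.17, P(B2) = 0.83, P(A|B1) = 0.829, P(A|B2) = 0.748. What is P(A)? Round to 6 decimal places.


P(A) = P(A|B1)*P(B1) + P(A|B2)*P(B2)
P(A|B1)*P(B1) = 0.829 * 0.17 = 0.14093
P(A|B2)*P(B2) = 0.748 * 0.83 = 0.62084
P(A) = 0.14093 + 0.62084 = 0.76177

0.761770


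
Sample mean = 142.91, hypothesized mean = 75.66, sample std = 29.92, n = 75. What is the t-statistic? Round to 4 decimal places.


t = (xbar - mu0) / (s/sqrt(n))
xbar - mu0 = 142.91 - 75.66 = 67.25
sqrt(75) ≈ 8.66025404
s/sqrt(n) = 29.92 / 8.66025404 ≈ 3.45486401
t = 67.25 / 3.45486401 ≈ 19.465310

19.4653


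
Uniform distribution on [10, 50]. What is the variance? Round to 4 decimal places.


Var = (b-a)^2 / 12
(b-a)^2 = (50 - 10)^2 = 1600
Var = 1600/12 ≈ 133.333333

133.3333


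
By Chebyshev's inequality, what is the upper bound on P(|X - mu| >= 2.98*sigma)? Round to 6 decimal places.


P <= 1/k^2
k^2 = 2.98^2 = 8.8804
1/k^2 = 1 / 8.8804 ≈ 0.11260754

0.112608


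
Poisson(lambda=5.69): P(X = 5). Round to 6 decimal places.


P = e^(-lam) * lam^k / k!
e^(-5.69) ≈ 0.003379593
lam^k = 5.69^5 ≈ 5964.325433
k! = 5! = 120
P = 0.003379593 * 5964.325433 / 120 ≈ 0.167975

0.167975


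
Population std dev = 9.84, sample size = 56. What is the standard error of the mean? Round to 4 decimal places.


SE = sigma / sqrt(n)
sqrt(56) ≈ 7.483315
SE = 9.84 / 7.483315 ≈ 1.314925

1.3149


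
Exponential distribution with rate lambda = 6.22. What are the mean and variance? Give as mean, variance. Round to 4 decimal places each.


mean = 1/lam, var = 1/lam^2
mean = 1 / 6.22 = 50/311 ≈ 0.160772
lam^2 = 6.22^2 = 38.6884
var = 1 / 38.6884 ≈ 0.025848

0.1608, 0.0258


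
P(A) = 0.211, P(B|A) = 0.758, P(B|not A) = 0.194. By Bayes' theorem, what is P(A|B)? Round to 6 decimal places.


P(A|B) = P(B|A)*P(A) / P(B), P(B) = P(B|A)*P(A) + P(B|not A)*P(not A)
P(B|A)*P(A) = 0.758 * 0.211 = 0.159938
P(B|not A)*P(not A) = 0.194 * 0.789 = 0.153066
P(B) = 0.159938 + 0.153066 = 0.313004
P(A|B) = 0.159938 / 0.313004 ≈ 0.51097750

0.510977


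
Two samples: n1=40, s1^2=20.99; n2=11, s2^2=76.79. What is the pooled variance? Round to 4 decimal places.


sp^2 = ((n1-1)*s1^2 + (n2-1)*s2^2)/(n1+n2-2)
(n1-1)*s1^2 = 39 * 20.99 = 818.61
(n2-1)*s2^2 = 10 * 76.79 = 767.9
numerator = 818.61 + 767.9 = 1586.51
n1+n2-2 = 49
sp^2 = 1586.51 / 49 = 158651/4900 ≈ 32.377755

32.3778


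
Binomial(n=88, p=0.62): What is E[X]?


E[X] = n*p = 88 * 0.62 = 54.56

54.56
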